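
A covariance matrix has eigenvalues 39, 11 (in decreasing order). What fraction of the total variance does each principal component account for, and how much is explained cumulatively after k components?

Step 1 — total variance = trace(Sigma) = Σ λ_i = 39 + 11 = 50.

Step 2 — fraction explained by component i = λ_i / Σ λ:
  PC1: 39/50 = 0.78
  PC2: 11/50 = 0.22

Step 3 — cumulative fraction after k components = (λ_1 + ... + λ_k) / Σ λ:
  k = 1: 39/50 = 0.78
  k = 2: (39 + 11)/50 = 50/50 = 1

Summary (fraction, with percent):

explained: PC1 0.78 (78%), PC2 0.22 (22%);  cumulative: 0.78, 1


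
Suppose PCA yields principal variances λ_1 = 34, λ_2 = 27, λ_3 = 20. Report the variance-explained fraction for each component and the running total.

Step 1 — total variance = trace(Sigma) = Σ λ_i = 34 + 27 + 20 = 81.

Step 2 — fraction explained by component i = λ_i / Σ λ:
  PC1: 34/81 = 0.4198
  PC2: 27/81 = 0.3333
  PC3: 20/81 = 0.2469

Step 3 — cumulative fraction after k components = (λ_1 + ... + λ_k) / Σ λ:
  k = 1: 34/81 = 0.4198
  k = 2: (34 + 27)/81 = 61/81 = 0.7531
  k = 3: (34 + 27 + 20)/81 = 81/81 = 1

Summary (fraction, with percent):

explained: PC1 0.4198 (41.98%), PC2 0.3333 (33.33%), PC3 0.2469 (24.69%);  cumulative: 0.4198, 0.7531, 1


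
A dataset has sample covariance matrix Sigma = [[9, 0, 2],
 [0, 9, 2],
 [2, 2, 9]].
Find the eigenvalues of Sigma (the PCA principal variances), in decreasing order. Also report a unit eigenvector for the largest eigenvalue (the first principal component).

Step 1 — characteristic polynomial p(λ) = det(λI - Sigma) = λ³ - tr·λ² + c_1·λ - det, where tr = trace, c_1 = sum of the principal 2×2 minors, det = det(Sigma):
  tr = 9 + 9 + 9 = 27,
  c_1 = (9·9 - (0)²) + (9·9 - (2)²) + (9·9 - (2)²) = 81 + 77 + 77 = 235,
  det = 9·(9·9 - (2)²) - (0)·((0)·9 - (2)·(2)) + (2)·((0)·(2) - 9·(2)) = 9·(77) - (0)·(-4) + (2)·(-18) = 657.
  So p(λ) = λ³ - 27λ² + 235λ - 657.
Step 2 — look for an integer root (rational root theorem: any rational root is an integer divisor of 657). Testing λ = 9:
  p(9) = 729 - 2187 + 2115 - 657 = 0  ✓
  Dividing out (λ - 9): p(λ) = (λ - 9)(λ² - 18λ + 73).
Step 3 — remaining eigenvalues from the quadratic λ² - 18λ + 73 = 0:
  Δ = 18² - 4·73 = 324 - 292 = 32,  λ = (18 ± √32)/2 = (18 ± 5.6569)/2 ≈ 11.8284 or 6.1716.
  Sorted: λ_1 = 11.8284,  λ_2 = 9,  λ_3 = 6.1716  (check: sum = 27 = tr ✓).

Step 4 — unit eigenvector for λ_1 ≈ 11.8284: v spans the null space of (Sigma - λ_1 I), whose rows are
  r_1 = (-2.8284, 0, 2),  r_2 = (0, -2.8284, 2),  r_3 = (2, 2, -2.8284).
  v is orthogonal to every row, so take v ∝ r_1 × r_2 = ((0)·(2) - (2)·(-2.8284), (2)·(0) - (-2.8284)·(2), (-2.8284)·(-2.8284) - (0)·(0)) ≈ (5.6569, 5.6569, 8).
  Let u = (5.6569, 5.6569, 8).
  ||u|| = √((5.6569)² + (5.6569)² + (8)²) = √(128) ≈ 11.3137,  v_1 = u/||u|| ≈ (0.5, 0.5, 0.7071) (||v_1|| = 1).

λ_1 = 11.8284,  λ_2 = 9,  λ_3 = 6.1716;  v_1 ≈ (0.5, 0.5, 0.7071)


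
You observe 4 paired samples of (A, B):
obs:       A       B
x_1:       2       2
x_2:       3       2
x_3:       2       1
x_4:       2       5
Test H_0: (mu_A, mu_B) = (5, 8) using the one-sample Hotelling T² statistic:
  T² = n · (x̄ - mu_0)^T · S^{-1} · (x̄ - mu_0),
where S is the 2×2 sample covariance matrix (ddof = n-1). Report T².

Step 1 — sample mean vector:
  mean(A) = (2 + 3 + 2 + 2) / 4 = 9/4 = 2.25
  mean(B) = (2 + 2 + 1 + 5) / 4 = 10/4 = 2.5
  x̄ = (2.25, 2.5),  deviation x̄ - mu_0 = (2.25, 2.5) - (5, 8) = (-2.75, -5.5).

Step 2 — sample covariance matrix, S[i,j] = (1/(n-1)) · Σ_k (x_{k,i} - mean_i) · (x_{k,j} - mean_j), divisor n-1 = 3:
  S[A,A] = ((-0.25)·(-0.25) + (0.75)·(0.75) + (-0.25)·(-0.25) + (-0.25)·(-0.25)) / 3 = 0.75/3 = 0.25
  S[A,B] = ((-0.25)·(-0.5) + (0.75)·(-0.5) + (-0.25)·(-1.5) + (-0.25)·(2.5)) / 3 = -0.5/3 = -0.1667
  S[B,B] = ((-0.5)·(-0.5) + (-0.5)·(-0.5) + (-1.5)·(-1.5) + (2.5)·(2.5)) / 3 = 9/3 = 3
  S = [[0.25, -0.1667],
 [-0.1667, 3]].

Step 3 — invert S. det(S) = 0.25·3 - (-0.1667)² = 0.7222.
  S^{-1} = (1/det) · [[d, -b], [-b, a]] = [[4.1538, 0.2308],
 [0.2308, 0.3462]].

Step 4 — quadratic form (x̄ - mu_0)^T · S^{-1} · (x̄ - mu_0):
  S^{-1} · (x̄ - mu_0) = (-12.6923, -2.5385),
  (x̄ - mu_0)^T · [...] = (-2.75)·(-12.6923) + (-5.5)·(-2.5385) = 48.8654.

Step 5 — scale by n: T² = 4 · 48.8654 = 195.4615.

T² ≈ 195.4615


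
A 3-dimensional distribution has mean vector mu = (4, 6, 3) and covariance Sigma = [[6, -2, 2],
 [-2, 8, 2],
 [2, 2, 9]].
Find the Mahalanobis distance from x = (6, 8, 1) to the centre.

Step 1 — centre the observation: (x - mu) = (2, 2, -2).

Step 2 — invert Sigma (cofactor / det for 3×3, or solve directly):
  Sigma^{-1} = [[0.2099, 0.0679, -0.0617],
 [0.0679, 0.1543, -0.0494],
 [-0.0617, -0.0494, 0.1358]].

Step 3 — form the quadratic (x - mu)^T · Sigma^{-1} · (x - mu):
  Sigma^{-1} · (x - mu) = (0.679, 0.5432, -0.4938).
  (x - mu)^T · [Sigma^{-1} · (x - mu)] = (2)·(0.679) + (2)·(0.5432) + (-2)·(-0.4938) = 3.4321.

Step 4 — take square root: d = √(3.4321) ≈ 1.8526.

d(x, mu) = √(3.4321) ≈ 1.8526


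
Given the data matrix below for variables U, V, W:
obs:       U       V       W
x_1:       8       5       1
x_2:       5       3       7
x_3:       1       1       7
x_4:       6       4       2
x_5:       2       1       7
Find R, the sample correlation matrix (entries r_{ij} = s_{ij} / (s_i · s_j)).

Step 1 — column means:
  mean(U) = (8 + 5 + 1 + 6 + 2) / 5 = 22/5 = 4.4
  mean(V) = (5 + 3 + 1 + 4 + 1) / 5 = 14/5 = 2.8
  mean(W) = (1 + 7 + 7 + 2 + 7) / 5 = 24/5 = 4.8

Step 2 — sample variances and covariances s[i,j] = (1/(n-1)) · Σ_k (x_{k,i} - mean_i) · (x_{k,j} - mean_j), with n-1 = 4:
  s[U,U] = ((3.6)·(3.6) + (0.6)·(0.6) + (-3.4)·(-3.4) + (1.6)·(1.6) + (-2.4)·(-2.4)) / 4 = 33.2/4 = 8.3
  s[U,V] = ((3.6)·(2.2) + (0.6)·(0.2) + (-3.4)·(-1.8) + (1.6)·(1.2) + (-2.4)·(-1.8)) / 4 = 20.4/4 = 5.1
  s[U,W] = ((3.6)·(-3.8) + (0.6)·(2.2) + (-3.4)·(2.2) + (1.6)·(-2.8) + (-2.4)·(2.2)) / 4 = -29.6/4 = -7.4
  s[V,V] = ((2.2)·(2.2) + (0.2)·(0.2) + (-1.8)·(-1.8) + (1.2)·(1.2) + (-1.8)·(-1.8)) / 4 = 12.8/4 = 3.2
  s[V,W] = ((2.2)·(-3.8) + (0.2)·(2.2) + (-1.8)·(2.2) + (1.2)·(-2.8) + (-1.8)·(2.2)) / 4 = -19.2/4 = -4.8
  s[W,W] = ((-3.8)·(-3.8) + (2.2)·(2.2) + (2.2)·(2.2) + (-2.8)·(-2.8) + (2.2)·(2.2)) / 4 = 36.8/4 = 9.2
  Sample standard deviations s_i = √(s[i,i]):
  s(U) = √(8.3) = 2.881
  s(V) = √(3.2) = 1.7889
  s(W) = √(9.2) = 3.0332

Step 3 — r_{ij} = s_{ij} / (s_i · s_j):
  r[U,U] = 1 (diagonal).
  r[U,V] = 5.1 / (2.881 · 1.7889) = 5.1 / 5.1536 = 0.9896
  r[U,W] = -7.4 / (2.881 · 3.0332) = -7.4 / 8.7384 = -0.8468
  r[V,V] = 1 (diagonal).
  r[V,W] = -4.8 / (1.7889 · 3.0332) = -4.8 / 5.4259 = -0.8847
  r[W,W] = 1 (diagonal).

R is symmetric with unit diagonal. Assembling:

R = [[1, 0.9896, -0.8468],
 [0.9896, 1, -0.8847],
 [-0.8468, -0.8847, 1]]


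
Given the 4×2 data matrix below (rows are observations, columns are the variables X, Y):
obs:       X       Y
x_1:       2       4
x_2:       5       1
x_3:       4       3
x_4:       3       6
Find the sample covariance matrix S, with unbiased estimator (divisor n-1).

Step 1 — column means:
  mean(X) = (2 + 5 + 4 + 3) / 4 = 14/4 = 3.5
  mean(Y) = (4 + 1 + 3 + 6) / 4 = 14/4 = 3.5

Step 2 — sample covariance S[i,j] = (1/(n-1)) · Σ_k (x_{k,i} - mean_i) · (x_{k,j} - mean_j), with n-1 = 3.
  S[X,X] = ((-1.5)·(-1.5) + (1.5)·(1.5) + (0.5)·(0.5) + (-0.5)·(-0.5)) / 3 = 5/3 = 1.6667
  S[X,Y] = ((-1.5)·(0.5) + (1.5)·(-2.5) + (0.5)·(-0.5) + (-0.5)·(2.5)) / 3 = -6/3 = -2
  S[Y,Y] = ((0.5)·(0.5) + (-2.5)·(-2.5) + (-0.5)·(-0.5) + (2.5)·(2.5)) / 3 = 13/3 = 4.3333

S is symmetric (S[j,i] = S[i,j]). Assembling:

S = [[1.6667, -2],
 [-2, 4.3333]]


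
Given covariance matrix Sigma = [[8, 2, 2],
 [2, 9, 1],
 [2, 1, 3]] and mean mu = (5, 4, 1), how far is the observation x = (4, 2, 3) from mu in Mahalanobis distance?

Step 1 — centre the observation: (x - mu) = (-1, -2, 2).

Step 2 — invert Sigma (cofactor / det for 3×3, or solve directly):
  Sigma^{-1} = [[0.1548, -0.0238, -0.0952],
 [-0.0238, 0.119, -0.0238],
 [-0.0952, -0.0238, 0.4048]].

Step 3 — form the quadratic (x - mu)^T · Sigma^{-1} · (x - mu):
  Sigma^{-1} · (x - mu) = (-0.2976, -0.2619, 0.9524).
  (x - mu)^T · [Sigma^{-1} · (x - mu)] = (-1)·(-0.2976) + (-2)·(-0.2619) + (2)·(0.9524) = 2.7262.

Step 4 — take square root: d = √(2.7262) ≈ 1.6511.

d(x, mu) = √(2.7262) ≈ 1.6511


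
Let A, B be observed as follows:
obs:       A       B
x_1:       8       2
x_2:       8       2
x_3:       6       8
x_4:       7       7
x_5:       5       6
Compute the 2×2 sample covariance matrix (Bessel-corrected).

Step 1 — column means:
  mean(A) = (8 + 8 + 6 + 7 + 5) / 5 = 34/5 = 6.8
  mean(B) = (2 + 2 + 8 + 7 + 6) / 5 = 25/5 = 5

Step 2 — sample covariance S[i,j] = (1/(n-1)) · Σ_k (x_{k,i} - mean_i) · (x_{k,j} - mean_j), with n-1 = 4.
  S[A,A] = ((1.2)·(1.2) + (1.2)·(1.2) + (-0.8)·(-0.8) + (0.2)·(0.2) + (-1.8)·(-1.8)) / 4 = 6.8/4 = 1.7
  S[A,B] = ((1.2)·(-3) + (1.2)·(-3) + (-0.8)·(3) + (0.2)·(2) + (-1.8)·(1)) / 4 = -11/4 = -2.75
  S[B,B] = ((-3)·(-3) + (-3)·(-3) + (3)·(3) + (2)·(2) + (1)·(1)) / 4 = 32/4 = 8

S is symmetric (S[j,i] = S[i,j]). Assembling:

S = [[1.7, -2.75],
 [-2.75, 8]]


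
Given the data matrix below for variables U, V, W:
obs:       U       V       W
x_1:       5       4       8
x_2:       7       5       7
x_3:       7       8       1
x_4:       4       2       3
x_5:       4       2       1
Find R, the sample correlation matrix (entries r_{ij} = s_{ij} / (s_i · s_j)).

Step 1 — column means:
  mean(U) = (5 + 7 + 7 + 4 + 4) / 5 = 27/5 = 5.4
  mean(V) = (4 + 5 + 8 + 2 + 2) / 5 = 21/5 = 4.2
  mean(W) = (8 + 7 + 1 + 3 + 1) / 5 = 20/5 = 4

Step 2 — sample variances and covariances s[i,j] = (1/(n-1)) · Σ_k (x_{k,i} - mean_i) · (x_{k,j} - mean_j), with n-1 = 4:
  s[U,U] = ((-0.4)·(-0.4) + (1.6)·(1.6) + (1.6)·(1.6) + (-1.4)·(-1.4) + (-1.4)·(-1.4)) / 4 = 9.2/4 = 2.3
  s[U,V] = ((-0.4)·(-0.2) + (1.6)·(0.8) + (1.6)·(3.8) + (-1.4)·(-2.2) + (-1.4)·(-2.2)) / 4 = 13.6/4 = 3.4
  s[U,W] = ((-0.4)·(4) + (1.6)·(3) + (1.6)·(-3) + (-1.4)·(-1) + (-1.4)·(-3)) / 4 = 4/4 = 1
  s[V,V] = ((-0.2)·(-0.2) + (0.8)·(0.8) + (3.8)·(3.8) + (-2.2)·(-2.2) + (-2.2)·(-2.2)) / 4 = 24.8/4 = 6.2
  s[V,W] = ((-0.2)·(4) + (0.8)·(3) + (3.8)·(-3) + (-2.2)·(-1) + (-2.2)·(-3)) / 4 = -1/4 = -0.25
  s[W,W] = ((4)·(4) + (3)·(3) + (-3)·(-3) + (-1)·(-1) + (-3)·(-3)) / 4 = 44/4 = 11
  Sample standard deviations s_i = √(s[i,i]):
  s(U) = √(2.3) = 1.5166
  s(V) = √(6.2) = 2.49
  s(W) = √(11) = 3.3166

Step 3 — r_{ij} = s_{ij} / (s_i · s_j):
  r[U,U] = 1 (diagonal).
  r[U,V] = 3.4 / (1.5166 · 2.49) = 3.4 / 3.7762 = 0.9004
  r[U,W] = 1 / (1.5166 · 3.3166) = 1 / 5.0299 = 0.1988
  r[V,V] = 1 (diagonal).
  r[V,W] = -0.25 / (2.49 · 3.3166) = -0.25 / 8.2583 = -0.0303
  r[W,W] = 1 (diagonal).

R is symmetric with unit diagonal. Assembling:

R = [[1, 0.9004, 0.1988],
 [0.9004, 1, -0.0303],
 [0.1988, -0.0303, 1]]


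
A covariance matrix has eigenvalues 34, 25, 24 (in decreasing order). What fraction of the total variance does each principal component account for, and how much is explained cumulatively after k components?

Step 1 — total variance = trace(Sigma) = Σ λ_i = 34 + 25 + 24 = 83.

Step 2 — fraction explained by component i = λ_i / Σ λ:
  PC1: 34/83 = 0.4096
  PC2: 25/83 = 0.3012
  PC3: 24/83 = 0.2892

Step 3 — cumulative fraction after k components = (λ_1 + ... + λ_k) / Σ λ:
  k = 1: 34/83 = 0.4096
  k = 2: (34 + 25)/83 = 59/83 = 0.7108
  k = 3: (34 + 25 + 24)/83 = 83/83 = 1

Summary (fraction, with percent):

explained: PC1 0.4096 (40.96%), PC2 0.3012 (30.12%), PC3 0.2892 (28.92%);  cumulative: 0.4096, 0.7108, 1


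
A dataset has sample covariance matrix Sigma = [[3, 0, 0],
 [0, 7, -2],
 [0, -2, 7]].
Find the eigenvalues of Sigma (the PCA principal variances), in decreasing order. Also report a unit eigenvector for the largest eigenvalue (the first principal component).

Step 1 — characteristic polynomial p(λ) = det(λI - Sigma) = λ³ - tr·λ² + c_1·λ - det, where tr = trace, c_1 = sum of the principal 2×2 minors, det = det(Sigma):
  tr = 3 + 7 + 7 = 17,
  c_1 = (3·7 - (0)²) + (3·7 - (0)²) + (7·7 - (-2)²) = 21 + 21 + 45 = 87,
  det = 3·(7·7 - (-2)²) - (0)·((0)·7 - (-2)·(0)) + (0)·((0)·(-2) - 7·(0)) = 3·(45) - (0)·(0) + (0)·(0) = 135.
  So p(λ) = λ³ - 17λ² + 87λ - 135.
Step 2 — look for an integer root (rational root theorem: any rational root is an integer divisor of 135). Testing λ = 3:
  p(3) = 27 - 153 + 261 - 135 = 0  ✓
  Dividing out (λ - 3): p(λ) = (λ - 3)(λ² - 14λ + 45).
Step 3 — remaining eigenvalues from the quadratic λ² - 14λ + 45 = 0:
  Δ = 14² - 4·45 = 196 - 180 = 16,  λ = (14 ± √16)/2 = (14 ± 4)/2 = 9 or 5.
  Sorted: λ_1 = 9,  λ_2 = 5,  λ_3 = 3  (check: sum = 17 = tr ✓).

Step 4 — unit eigenvector for λ_1 = 9: v spans the null space of (Sigma - λ_1 I), whose rows are
  r_1 = (-6, 0, 0),  r_2 = (0, -2, -2),  r_3 = (0, -2, -2).
  v is orthogonal to every row, so take v ∝ r_1 × r_2 = ((0)·(-2) - (0)·(-2), (0)·(0) - (-6)·(-2), (-6)·(-2) - (0)·(0)) = (0, -12, 12).
  Rescale (divide by 12; multiply by -1 so the first nonzero entry is positive): u = (0, 1, -1).
  ||u|| = √((0)² + (1)² + (-1)²) = √(2) ≈ 1.4142,  v_1 = u/||u|| ≈ (0, 0.7071, -0.7071) (||v_1|| = 1).

λ_1 = 9,  λ_2 = 5,  λ_3 = 3;  v_1 ≈ (0, 0.7071, -0.7071)


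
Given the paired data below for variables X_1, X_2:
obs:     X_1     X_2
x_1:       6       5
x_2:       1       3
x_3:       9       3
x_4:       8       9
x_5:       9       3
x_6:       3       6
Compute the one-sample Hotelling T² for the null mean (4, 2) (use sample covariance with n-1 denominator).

Step 1 — sample mean vector:
  mean(X_1) = (6 + 1 + 9 + 8 + 9 + 3) / 6 = 36/6 = 6
  mean(X_2) = (5 + 3 + 3 + 9 + 3 + 6) / 6 = 29/6 = 4.8333
  x̄ = (6, 4.8333),  deviation x̄ - mu_0 = (6, 4.8333) - (4, 2) = (2, 2.8333).

Step 2 — sample covariance matrix, S[i,j] = (1/(n-1)) · Σ_k (x_{k,i} - mean_i) · (x_{k,j} - mean_j), divisor n-1 = 5:
  S[X_1,X_1] = ((0)·(0) + (-5)·(-5) + (3)·(3) + (2)·(2) + (3)·(3) + (-3)·(-3)) / 5 = 56/5 = 11.2
  S[X_1,X_2] = ((0)·(0.1667) + (-5)·(-1.8333) + (3)·(-1.8333) + (2)·(4.1667) + (3)·(-1.8333) + (-3)·(1.1667)) / 5 = 3/5 = 0.6
  S[X_2,X_2] = ((0.1667)·(0.1667) + (-1.8333)·(-1.8333) + (-1.8333)·(-1.8333) + (4.1667)·(4.1667) + (-1.8333)·(-1.8333) + (1.1667)·(1.1667)) / 5 = 28.8333/5 = 5.7667
  S = [[11.2, 0.6],
 [0.6, 5.7667]].

Step 3 — invert S. det(S) = 11.2·5.7667 - (0.6)² = 64.2267.
  S^{-1} = (1/det) · [[d, -b], [-b, a]] = [[0.0898, -0.0093],
 [-0.0093, 0.1744]].

Step 4 — quadratic form (x̄ - mu_0)^T · S^{-1} · (x̄ - mu_0):
  S^{-1} · (x̄ - mu_0) = (0.1531, 0.4754),
  (x̄ - mu_0)^T · [...] = (2)·(0.1531) + (2.8333)·(0.4754) = 1.6532.

Step 5 — scale by n: T² = 6 · 1.6532 = 9.919.

T² ≈ 9.919


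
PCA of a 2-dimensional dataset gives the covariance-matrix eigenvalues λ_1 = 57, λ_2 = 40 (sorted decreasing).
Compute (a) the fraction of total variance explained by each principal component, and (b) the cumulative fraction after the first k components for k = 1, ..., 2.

Step 1 — total variance = trace(Sigma) = Σ λ_i = 57 + 40 = 97.

Step 2 — fraction explained by component i = λ_i / Σ λ:
  PC1: 57/97 = 0.5876
  PC2: 40/97 = 0.4124

Step 3 — cumulative fraction after k components = (λ_1 + ... + λ_k) / Σ λ:
  k = 1: 57/97 = 0.5876
  k = 2: (57 + 40)/97 = 97/97 = 1

Summary (fraction, with percent):

explained: PC1 0.5876 (58.76%), PC2 0.4124 (41.24%);  cumulative: 0.5876, 1


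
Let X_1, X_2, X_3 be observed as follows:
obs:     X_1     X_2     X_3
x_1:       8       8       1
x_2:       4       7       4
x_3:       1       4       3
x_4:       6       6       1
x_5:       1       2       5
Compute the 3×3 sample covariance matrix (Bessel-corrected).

Step 1 — column means:
  mean(X_1) = (8 + 4 + 1 + 6 + 1) / 5 = 20/5 = 4
  mean(X_2) = (8 + 7 + 4 + 6 + 2) / 5 = 27/5 = 5.4
  mean(X_3) = (1 + 4 + 3 + 1 + 5) / 5 = 14/5 = 2.8

Step 2 — sample covariance S[i,j] = (1/(n-1)) · Σ_k (x_{k,i} - mean_i) · (x_{k,j} - mean_j), with n-1 = 4.
  S[X_1,X_1] = ((4)·(4) + (0)·(0) + (-3)·(-3) + (2)·(2) + (-3)·(-3)) / 4 = 38/4 = 9.5
  S[X_1,X_2] = ((4)·(2.6) + (0)·(1.6) + (-3)·(-1.4) + (2)·(0.6) + (-3)·(-3.4)) / 4 = 26/4 = 6.5
  S[X_1,X_3] = ((4)·(-1.8) + (0)·(1.2) + (-3)·(0.2) + (2)·(-1.8) + (-3)·(2.2)) / 4 = -18/4 = -4.5
  S[X_2,X_2] = ((2.6)·(2.6) + (1.6)·(1.6) + (-1.4)·(-1.4) + (0.6)·(0.6) + (-3.4)·(-3.4)) / 4 = 23.2/4 = 5.8
  S[X_2,X_3] = ((2.6)·(-1.8) + (1.6)·(1.2) + (-1.4)·(0.2) + (0.6)·(-1.8) + (-3.4)·(2.2)) / 4 = -11.6/4 = -2.9
  S[X_3,X_3] = ((-1.8)·(-1.8) + (1.2)·(1.2) + (0.2)·(0.2) + (-1.8)·(-1.8) + (2.2)·(2.2)) / 4 = 12.8/4 = 3.2

S is symmetric (S[j,i] = S[i,j]). Assembling:

S = [[9.5, 6.5, -4.5],
 [6.5, 5.8, -2.9],
 [-4.5, -2.9, 3.2]]


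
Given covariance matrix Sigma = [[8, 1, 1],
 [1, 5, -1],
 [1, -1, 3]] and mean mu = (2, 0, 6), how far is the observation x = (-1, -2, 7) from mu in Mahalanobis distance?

Step 1 — centre the observation: (x - mu) = (-3, -2, 1).

Step 2 — invert Sigma (cofactor / det for 3×3, or solve directly):
  Sigma^{-1} = [[0.1373, -0.0392, -0.0588],
 [-0.0392, 0.2255, 0.0882],
 [-0.0588, 0.0882, 0.3824]].

Step 3 — form the quadratic (x - mu)^T · Sigma^{-1} · (x - mu):
  Sigma^{-1} · (x - mu) = (-0.3922, -0.2451, 0.3824).
  (x - mu)^T · [Sigma^{-1} · (x - mu)] = (-3)·(-0.3922) + (-2)·(-0.2451) + (1)·(0.3824) = 2.049.

Step 4 — take square root: d = √(2.049) ≈ 1.4314.

d(x, mu) = √(2.049) ≈ 1.4314


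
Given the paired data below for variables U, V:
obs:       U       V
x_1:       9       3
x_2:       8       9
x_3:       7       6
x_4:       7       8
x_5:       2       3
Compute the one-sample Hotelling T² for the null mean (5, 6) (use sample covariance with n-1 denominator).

Step 1 — sample mean vector:
  mean(U) = (9 + 8 + 7 + 7 + 2) / 5 = 33/5 = 6.6
  mean(V) = (3 + 9 + 6 + 8 + 3) / 5 = 29/5 = 5.8
  x̄ = (6.6, 5.8),  deviation x̄ - mu_0 = (6.6, 5.8) - (5, 6) = (1.6, -0.2).

Step 2 — sample covariance matrix, S[i,j] = (1/(n-1)) · Σ_k (x_{k,i} - mean_i) · (x_{k,j} - mean_j), divisor n-1 = 4:
  S[U,U] = ((2.4)·(2.4) + (1.4)·(1.4) + (0.4)·(0.4) + (0.4)·(0.4) + (-4.6)·(-4.6)) / 4 = 29.2/4 = 7.3
  S[U,V] = ((2.4)·(-2.8) + (1.4)·(3.2) + (0.4)·(0.2) + (0.4)·(2.2) + (-4.6)·(-2.8)) / 4 = 11.6/4 = 2.9
  S[V,V] = ((-2.8)·(-2.8) + (3.2)·(3.2) + (0.2)·(0.2) + (2.2)·(2.2) + (-2.8)·(-2.8)) / 4 = 30.8/4 = 7.7
  S = [[7.3, 2.9],
 [2.9, 7.7]].

Step 3 — invert S. det(S) = 7.3·7.7 - (2.9)² = 47.8.
  S^{-1} = (1/det) · [[d, -b], [-b, a]] = [[0.1611, -0.0607],
 [-0.0607, 0.1527]].

Step 4 — quadratic form (x̄ - mu_0)^T · S^{-1} · (x̄ - mu_0):
  S^{-1} · (x̄ - mu_0) = (0.2699, -0.1276),
  (x̄ - mu_0)^T · [...] = (1.6)·(0.2699) + (-0.2)·(-0.1276) = 0.4573.

Step 5 — scale by n: T² = 5 · 0.4573 = 2.2866.

T² ≈ 2.2866


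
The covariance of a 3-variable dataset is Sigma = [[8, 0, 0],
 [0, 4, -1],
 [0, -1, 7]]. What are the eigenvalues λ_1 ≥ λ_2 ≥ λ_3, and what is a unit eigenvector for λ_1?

Step 1 — characteristic polynomial p(λ) = det(λI - Sigma) = λ³ - tr·λ² + c_1·λ - det, where tr = trace, c_1 = sum of the principal 2×2 minors, det = det(Sigma):
  tr = 8 + 4 + 7 = 19,
  c_1 = (8·4 - (0)²) + (8·7 - (0)²) + (4·7 - (-1)²) = 32 + 56 + 27 = 115,
  det = 8·(4·7 - (-1)²) - (0)·((0)·7 - (-1)·(0)) + (0)·((0)·(-1) - 4·(0)) = 8·(27) - (0)·(0) + (0)·(0) = 216.
  So p(λ) = λ³ - 19λ² + 115λ - 216.
Step 2 — look for an integer root (rational root theorem: any rational root is an integer divisor of 216). Testing λ = 8:
  p(8) = 512 - 1216 + 920 - 216 = 0  ✓
  Dividing out (λ - 8): p(λ) = (λ - 8)(λ² - 11λ + 27).
Step 3 — remaining eigenvalues from the quadratic λ² - 11λ + 27 = 0:
  Δ = 11² - 4·27 = 121 - 108 = 13,  λ = (11 ± √13)/2 = (11 ± 3.6056)/2 ≈ 7.3028 or 3.6972.
  Sorted: λ_1 = 8,  λ_2 = 7.3028,  λ_3 = 3.6972  (check: sum = 19 = tr ✓).

Step 4 — unit eigenvector for λ_1 = 8: v spans the null space of (Sigma - λ_1 I), whose rows are
  r_1 = (0, 0, 0),  r_2 = (0, -4, -1),  r_3 = (0, -1, -1).
  v is orthogonal to every row, so take v ∝ r_2 × r_3 = ((-4)·(-1) - (-1)·(-1), (-1)·(0) - (0)·(-1), (0)·(-1) - (-4)·(0)) = (3, 0, 0).
  Rescale (divide by 3): u = (1, 0, 0).
  ||u|| = √((1)² + (0)² + (0)²) = √(1) = 1,  v_1 = u/||u|| ≈ (1, 0, 0) (||v_1|| = 1).

λ_1 = 8,  λ_2 = 7.3028,  λ_3 = 3.6972;  v_1 ≈ (1, 0, 0)


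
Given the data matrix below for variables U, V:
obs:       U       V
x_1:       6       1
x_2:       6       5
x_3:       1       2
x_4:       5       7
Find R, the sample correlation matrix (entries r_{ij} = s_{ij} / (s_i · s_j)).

Step 1 — column means:
  mean(U) = (6 + 6 + 1 + 5) / 4 = 18/4 = 4.5
  mean(V) = (1 + 5 + 2 + 7) / 4 = 15/4 = 3.75

Step 2 — sample variances and covariances s[i,j] = (1/(n-1)) · Σ_k (x_{k,i} - mean_i) · (x_{k,j} - mean_j), with n-1 = 3:
  s[U,U] = ((1.5)·(1.5) + (1.5)·(1.5) + (-3.5)·(-3.5) + (0.5)·(0.5)) / 3 = 17/3 = 5.6667
  s[U,V] = ((1.5)·(-2.75) + (1.5)·(1.25) + (-3.5)·(-1.75) + (0.5)·(3.25)) / 3 = 5.5/3 = 1.8333
  s[V,V] = ((-2.75)·(-2.75) + (1.25)·(1.25) + (-1.75)·(-1.75) + (3.25)·(3.25)) / 3 = 22.75/3 = 7.5833
  Sample standard deviations s_i = √(s[i,i]):
  s(U) = √(5.6667) = 2.3805
  s(V) = √(7.5833) = 2.7538

Step 3 — r_{ij} = s_{ij} / (s_i · s_j):
  r[U,U] = 1 (diagonal).
  r[U,V] = 1.8333 / (2.3805 · 2.7538) = 1.8333 / 6.5553 = 0.2797
  r[V,V] = 1 (diagonal).

R is symmetric with unit diagonal. Assembling:

R = [[1, 0.2797],
 [0.2797, 1]]


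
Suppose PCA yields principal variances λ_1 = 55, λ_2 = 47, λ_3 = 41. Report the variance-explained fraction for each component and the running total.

Step 1 — total variance = trace(Sigma) = Σ λ_i = 55 + 47 + 41 = 143.

Step 2 — fraction explained by component i = λ_i / Σ λ:
  PC1: 55/143 = 0.3846
  PC2: 47/143 = 0.3287
  PC3: 41/143 = 0.2867

Step 3 — cumulative fraction after k components = (λ_1 + ... + λ_k) / Σ λ:
  k = 1: 55/143 = 0.3846
  k = 2: (55 + 47)/143 = 102/143 = 0.7133
  k = 3: (55 + 47 + 41)/143 = 143/143 = 1

Summary (fraction, with percent):

explained: PC1 0.3846 (38.46%), PC2 0.3287 (32.87%), PC3 0.2867 (28.67%);  cumulative: 0.3846, 0.7133, 1


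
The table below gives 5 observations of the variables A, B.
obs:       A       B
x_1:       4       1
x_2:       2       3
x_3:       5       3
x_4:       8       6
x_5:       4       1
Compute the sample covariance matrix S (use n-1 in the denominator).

Step 1 — column means:
  mean(A) = (4 + 2 + 5 + 8 + 4) / 5 = 23/5 = 4.6
  mean(B) = (1 + 3 + 3 + 6 + 1) / 5 = 14/5 = 2.8

Step 2 — sample covariance S[i,j] = (1/(n-1)) · Σ_k (x_{k,i} - mean_i) · (x_{k,j} - mean_j), with n-1 = 4.
  S[A,A] = ((-0.6)·(-0.6) + (-2.6)·(-2.6) + (0.4)·(0.4) + (3.4)·(3.4) + (-0.6)·(-0.6)) / 4 = 19.2/4 = 4.8
  S[A,B] = ((-0.6)·(-1.8) + (-2.6)·(0.2) + (0.4)·(0.2) + (3.4)·(3.2) + (-0.6)·(-1.8)) / 4 = 12.6/4 = 3.15
  S[B,B] = ((-1.8)·(-1.8) + (0.2)·(0.2) + (0.2)·(0.2) + (3.2)·(3.2) + (-1.8)·(-1.8)) / 4 = 16.8/4 = 4.2

S is symmetric (S[j,i] = S[i,j]). Assembling:

S = [[4.8, 3.15],
 [3.15, 4.2]]


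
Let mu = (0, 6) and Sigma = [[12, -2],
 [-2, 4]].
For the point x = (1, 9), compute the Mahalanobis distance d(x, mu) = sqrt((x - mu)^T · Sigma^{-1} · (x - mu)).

Step 1 — centre the observation: (x - mu) = (1, 3).

Step 2 — invert Sigma. det(Sigma) = 12·4 - (-2)² = 44.
  Sigma^{-1} = (1/det) · [[d, -b], [-b, a]] = [[0.0909, 0.0455],
 [0.0455, 0.2727]].

Step 3 — form the quadratic (x - mu)^T · Sigma^{-1} · (x - mu):
  Sigma^{-1} · (x - mu) = (0.2273, 0.8636).
  (x - mu)^T · [Sigma^{-1} · (x - mu)] = (1)·(0.2273) + (3)·(0.8636) = 2.8182.

Step 4 — take square root: d = √(2.8182) ≈ 1.6787.

d(x, mu) = √(2.8182) ≈ 1.6787


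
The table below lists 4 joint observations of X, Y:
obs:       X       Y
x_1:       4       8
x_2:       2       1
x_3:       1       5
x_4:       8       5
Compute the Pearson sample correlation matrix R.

Step 1 — column means:
  mean(X) = (4 + 2 + 1 + 8) / 4 = 15/4 = 3.75
  mean(Y) = (8 + 1 + 5 + 5) / 4 = 19/4 = 4.75

Step 2 — sample variances and covariances s[i,j] = (1/(n-1)) · Σ_k (x_{k,i} - mean_i) · (x_{k,j} - mean_j), with n-1 = 3:
  s[X,X] = ((0.25)·(0.25) + (-1.75)·(-1.75) + (-2.75)·(-2.75) + (4.25)·(4.25)) / 3 = 28.75/3 = 9.5833
  s[X,Y] = ((0.25)·(3.25) + (-1.75)·(-3.75) + (-2.75)·(0.25) + (4.25)·(0.25)) / 3 = 7.75/3 = 2.5833
  s[Y,Y] = ((3.25)·(3.25) + (-3.75)·(-3.75) + (0.25)·(0.25) + (0.25)·(0.25)) / 3 = 24.75/3 = 8.25
  Sample standard deviations s_i = √(s[i,i]):
  s(X) = √(9.5833) = 3.0957
  s(Y) = √(8.25) = 2.8723

Step 3 — r_{ij} = s_{ij} / (s_i · s_j):
  r[X,X] = 1 (diagonal).
  r[X,Y] = 2.5833 / (3.0957 · 2.8723) = 2.5833 / 8.8917 = 0.2905
  r[Y,Y] = 1 (diagonal).

R is symmetric with unit diagonal. Assembling:

R = [[1, 0.2905],
 [0.2905, 1]]


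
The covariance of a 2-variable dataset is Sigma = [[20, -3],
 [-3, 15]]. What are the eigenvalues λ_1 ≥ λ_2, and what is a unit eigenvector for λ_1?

Step 1 — characteristic polynomial of 2×2 Sigma:
  det(Sigma - λI) = λ² - trace · λ + det = 0.
  trace = 20 + 15 = 35, det = 20·15 - (-3)² = 291.
Step 2 — discriminant:
  Δ = trace² - 4·det = 1225 - 1164 = 61.
Step 3 — eigenvalues:
  λ = (trace ± √Δ)/2 = (35 ± 7.8102)/2,
  λ_1 = 21.4051,  λ_2 = 13.5949.

Step 4 — unit eigenvector for λ_1: solve (Sigma - λ_1 I)v = 0. First row:
  (20 - 21.4051)·v_x + (-3)·v_y = 0, i.e. (-1.4051)·v_x + (-3)·v_y = 0,
  so v ∝ (b, λ_1 - a) = (-3, 1.4051); multiply by -1 so the first entry is positive: u = (3, -1.4051).
  ||u|| = √((3)² + (-1.4051)²) = √(10.9744) ≈ 3.3128,
  v_1 = u/||u|| ≈ (0.9056, -0.4242) (||v_1|| = 1).

λ_1 = 21.4051,  λ_2 = 13.5949;  v_1 ≈ (0.9056, -0.4242)


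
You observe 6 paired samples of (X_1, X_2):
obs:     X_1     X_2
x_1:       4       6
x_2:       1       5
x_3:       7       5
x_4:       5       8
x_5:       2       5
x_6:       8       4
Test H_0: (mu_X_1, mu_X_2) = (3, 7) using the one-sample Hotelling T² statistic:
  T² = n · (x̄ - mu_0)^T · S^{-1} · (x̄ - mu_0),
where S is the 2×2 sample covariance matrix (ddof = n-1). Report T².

Step 1 — sample mean vector:
  mean(X_1) = (4 + 1 + 7 + 5 + 2 + 8) / 6 = 27/6 = 4.5
  mean(X_2) = (6 + 5 + 5 + 8 + 5 + 4) / 6 = 33/6 = 5.5
  x̄ = (4.5, 5.5),  deviation x̄ - mu_0 = (4.5, 5.5) - (3, 7) = (1.5, -1.5).

Step 2 — sample covariance matrix, S[i,j] = (1/(n-1)) · Σ_k (x_{k,i} - mean_i) · (x_{k,j} - mean_j), divisor n-1 = 5:
  S[X_1,X_1] = ((-0.5)·(-0.5) + (-3.5)·(-3.5) + (2.5)·(2.5) + (0.5)·(0.5) + (-2.5)·(-2.5) + (3.5)·(3.5)) / 5 = 37.5/5 = 7.5
  S[X_1,X_2] = ((-0.5)·(0.5) + (-3.5)·(-0.5) + (2.5)·(-0.5) + (0.5)·(2.5) + (-2.5)·(-0.5) + (3.5)·(-1.5)) / 5 = -2.5/5 = -0.5
  S[X_2,X_2] = ((0.5)·(0.5) + (-0.5)·(-0.5) + (-0.5)·(-0.5) + (2.5)·(2.5) + (-0.5)·(-0.5) + (-1.5)·(-1.5)) / 5 = 9.5/5 = 1.9
  S = [[7.5, -0.5],
 [-0.5, 1.9]].

Step 3 — invert S. det(S) = 7.5·1.9 - (-0.5)² = 14.
  S^{-1} = (1/det) · [[d, -b], [-b, a]] = [[0.1357, 0.0357],
 [0.0357, 0.5357]].

Step 4 — quadratic form (x̄ - mu_0)^T · S^{-1} · (x̄ - mu_0):
  S^{-1} · (x̄ - mu_0) = (0.15, -0.75),
  (x̄ - mu_0)^T · [...] = (1.5)·(0.15) + (-1.5)·(-0.75) = 1.35.

Step 5 — scale by n: T² = 6 · 1.35 = 8.1.

T² ≈ 8.1


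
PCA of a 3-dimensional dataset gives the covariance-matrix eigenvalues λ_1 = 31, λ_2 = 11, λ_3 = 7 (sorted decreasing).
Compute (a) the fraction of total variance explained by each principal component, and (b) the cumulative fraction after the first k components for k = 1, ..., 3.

Step 1 — total variance = trace(Sigma) = Σ λ_i = 31 + 11 + 7 = 49.

Step 2 — fraction explained by component i = λ_i / Σ λ:
  PC1: 31/49 = 0.6327
  PC2: 11/49 = 0.2245
  PC3: 7/49 = 0.1429

Step 3 — cumulative fraction after k components = (λ_1 + ... + λ_k) / Σ λ:
  k = 1: 31/49 = 0.6327
  k = 2: (31 + 11)/49 = 42/49 = 0.8571
  k = 3: (31 + 11 + 7)/49 = 49/49 = 1

Summary (fraction, with percent):

explained: PC1 0.6327 (63.27%), PC2 0.2245 (22.45%), PC3 0.1429 (14.29%);  cumulative: 0.6327, 0.8571, 1


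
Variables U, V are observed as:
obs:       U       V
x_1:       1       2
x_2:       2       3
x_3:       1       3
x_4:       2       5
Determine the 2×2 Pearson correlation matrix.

Step 1 — column means:
  mean(U) = (1 + 2 + 1 + 2) / 4 = 6/4 = 1.5
  mean(V) = (2 + 3 + 3 + 5) / 4 = 13/4 = 3.25

Step 2 — sample variances and covariances s[i,j] = (1/(n-1)) · Σ_k (x_{k,i} - mean_i) · (x_{k,j} - mean_j), with n-1 = 3:
  s[U,U] = ((-0.5)·(-0.5) + (0.5)·(0.5) + (-0.5)·(-0.5) + (0.5)·(0.5)) / 3 = 1/3 = 0.3333
  s[U,V] = ((-0.5)·(-1.25) + (0.5)·(-0.25) + (-0.5)·(-0.25) + (0.5)·(1.75)) / 3 = 1.5/3 = 0.5
  s[V,V] = ((-1.25)·(-1.25) + (-0.25)·(-0.25) + (-0.25)·(-0.25) + (1.75)·(1.75)) / 3 = 4.75/3 = 1.5833
  Sample standard deviations s_i = √(s[i,i]):
  s(U) = √(0.3333) = 0.5774
  s(V) = √(1.5833) = 1.2583

Step 3 — r_{ij} = s_{ij} / (s_i · s_j):
  r[U,U] = 1 (diagonal).
  r[U,V] = 0.5 / (0.5774 · 1.2583) = 0.5 / 0.7265 = 0.6882
  r[V,V] = 1 (diagonal).

R is symmetric with unit diagonal. Assembling:

R = [[1, 0.6882],
 [0.6882, 1]]


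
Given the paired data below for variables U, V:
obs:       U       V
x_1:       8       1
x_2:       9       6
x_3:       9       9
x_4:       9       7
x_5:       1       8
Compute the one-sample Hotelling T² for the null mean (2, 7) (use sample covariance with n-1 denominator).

Step 1 — sample mean vector:
  mean(U) = (8 + 9 + 9 + 9 + 1) / 5 = 36/5 = 7.2
  mean(V) = (1 + 6 + 9 + 7 + 8) / 5 = 31/5 = 6.2
  x̄ = (7.2, 6.2),  deviation x̄ - mu_0 = (7.2, 6.2) - (2, 7) = (5.2, -0.8).

Step 2 — sample covariance matrix, S[i,j] = (1/(n-1)) · Σ_k (x_{k,i} - mean_i) · (x_{k,j} - mean_j), divisor n-1 = 4:
  S[U,U] = ((0.8)·(0.8) + (1.8)·(1.8) + (1.8)·(1.8) + (1.8)·(1.8) + (-6.2)·(-6.2)) / 4 = 48.8/4 = 12.2
  S[U,V] = ((0.8)·(-5.2) + (1.8)·(-0.2) + (1.8)·(2.8) + (1.8)·(0.8) + (-6.2)·(1.8)) / 4 = -9.2/4 = -2.3
  S[V,V] = ((-5.2)·(-5.2) + (-0.2)·(-0.2) + (2.8)·(2.8) + (0.8)·(0.8) + (1.8)·(1.8)) / 4 = 38.8/4 = 9.7
  S = [[12.2, -2.3],
 [-2.3, 9.7]].

Step 3 — invert S. det(S) = 12.2·9.7 - (-2.3)² = 113.05.
  S^{-1} = (1/det) · [[d, -b], [-b, a]] = [[0.0858, 0.0203],
 [0.0203, 0.1079]].

Step 4 — quadratic form (x̄ - mu_0)^T · S^{-1} · (x̄ - mu_0):
  S^{-1} · (x̄ - mu_0) = (0.4299, 0.0195),
  (x̄ - mu_0)^T · [...] = (5.2)·(0.4299) + (-0.8)·(0.0195) = 2.2199.

Step 5 — scale by n: T² = 5 · 2.2199 = 11.0995.

T² ≈ 11.0995


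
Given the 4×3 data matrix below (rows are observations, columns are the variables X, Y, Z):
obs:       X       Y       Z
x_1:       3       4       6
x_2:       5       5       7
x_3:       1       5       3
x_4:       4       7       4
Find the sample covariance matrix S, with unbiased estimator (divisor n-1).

Step 1 — column means:
  mean(X) = (3 + 5 + 1 + 4) / 4 = 13/4 = 3.25
  mean(Y) = (4 + 5 + 5 + 7) / 4 = 21/4 = 5.25
  mean(Z) = (6 + 7 + 3 + 4) / 4 = 20/4 = 5

Step 2 — sample covariance S[i,j] = (1/(n-1)) · Σ_k (x_{k,i} - mean_i) · (x_{k,j} - mean_j), with n-1 = 3.
  S[X,X] = ((-0.25)·(-0.25) + (1.75)·(1.75) + (-2.25)·(-2.25) + (0.75)·(0.75)) / 3 = 8.75/3 = 2.9167
  S[X,Y] = ((-0.25)·(-1.25) + (1.75)·(-0.25) + (-2.25)·(-0.25) + (0.75)·(1.75)) / 3 = 1.75/3 = 0.5833
  S[X,Z] = ((-0.25)·(1) + (1.75)·(2) + (-2.25)·(-2) + (0.75)·(-1)) / 3 = 7/3 = 2.3333
  S[Y,Y] = ((-1.25)·(-1.25) + (-0.25)·(-0.25) + (-0.25)·(-0.25) + (1.75)·(1.75)) / 3 = 4.75/3 = 1.5833
  S[Y,Z] = ((-1.25)·(1) + (-0.25)·(2) + (-0.25)·(-2) + (1.75)·(-1)) / 3 = -3/3 = -1
  S[Z,Z] = ((1)·(1) + (2)·(2) + (-2)·(-2) + (-1)·(-1)) / 3 = 10/3 = 3.3333

S is symmetric (S[j,i] = S[i,j]). Assembling:

S = [[2.9167, 0.5833, 2.3333],
 [0.5833, 1.5833, -1],
 [2.3333, -1, 3.3333]]


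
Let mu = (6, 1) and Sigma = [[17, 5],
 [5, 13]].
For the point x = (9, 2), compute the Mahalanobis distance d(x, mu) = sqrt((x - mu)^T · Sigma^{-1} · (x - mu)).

Step 1 — centre the observation: (x - mu) = (3, 1).

Step 2 — invert Sigma. det(Sigma) = 17·13 - (5)² = 196.
  Sigma^{-1} = (1/det) · [[d, -b], [-b, a]] = [[0.0663, -0.0255],
 [-0.0255, 0.0867]].

Step 3 — form the quadratic (x - mu)^T · Sigma^{-1} · (x - mu):
  Sigma^{-1} · (x - mu) = (0.1735, 0.0102).
  (x - mu)^T · [Sigma^{-1} · (x - mu)] = (3)·(0.1735) + (1)·(0.0102) = 0.5306.

Step 4 — take square root: d = √(0.5306) ≈ 0.7284.

d(x, mu) = √(0.5306) ≈ 0.7284


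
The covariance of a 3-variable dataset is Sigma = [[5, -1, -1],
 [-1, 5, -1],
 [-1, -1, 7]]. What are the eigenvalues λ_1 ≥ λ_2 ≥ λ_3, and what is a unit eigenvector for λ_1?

Step 1 — characteristic polynomial p(λ) = det(λI - Sigma) = λ³ - tr·λ² + c_1·λ - det, where tr = trace, c_1 = sum of the principal 2×2 minors, det = det(Sigma):
  tr = 5 + 5 + 7 = 17,
  c_1 = (5·5 - (-1)²) + (5·7 - (-1)²) + (5·7 - (-1)²) = 24 + 34 + 34 = 92,
  det = 5·(5·7 - (-1)²) - (-1)·((-1)·7 - (-1)·(-1)) + (-1)·((-1)·(-1) - 5·(-1)) = 5·(34) - (-1)·(-8) + (-1)·(6) = 156.
  So p(λ) = λ³ - 17λ² + 92λ - 156.
Step 2 — look for an integer root (rational root theorem: any rational root is an integer divisor of 156). Testing λ = 6:
  p(6) = 216 - 612 + 552 - 156 = 0  ✓
  Dividing out (λ - 6): p(λ) = (λ - 6)(λ² - 11λ + 26).
Step 3 — remaining eigenvalues from the quadratic λ² - 11λ + 26 = 0:
  Δ = 11² - 4·26 = 121 - 104 = 17,  λ = (11 ± √17)/2 = (11 ± 4.1231)/2 ≈ 7.5616 or 3.4384.
  Sorted: λ_1 = 7.5616,  λ_2 = 6,  λ_3 = 3.4384  (check: sum = 17 = tr ✓).

Step 4 — unit eigenvector for λ_1 ≈ 7.5616: v spans the null space of (Sigma - λ_1 I), whose rows are
  r_1 = (-2.5616, -1, -1),  r_2 = (-1, -2.5616, -1),  r_3 = (-1, -1, -0.5616).
  v is orthogonal to every row, so take v ∝ r_1 × r_2 = ((-1)·(-1) - (-1)·(-2.5616), (-1)·(-1) - (-2.5616)·(-1), (-2.5616)·(-2.5616) - (-1)·(-1)) ≈ (-1.5616, -1.5616, 5.5616).
  Rescale (multiply by -1 so the first nonzero entry is positive): u = (1.5616, 1.5616, -5.5616).
  ||u|| = √((1.5616)² + (1.5616)² + (-5.5616)²) = √(35.8078) ≈ 5.984,  v_1 = u/||u|| ≈ (0.261, 0.261, -0.9294) (||v_1|| = 1).

λ_1 = 7.5616,  λ_2 = 6,  λ_3 = 3.4384;  v_1 ≈ (0.261, 0.261, -0.9294)


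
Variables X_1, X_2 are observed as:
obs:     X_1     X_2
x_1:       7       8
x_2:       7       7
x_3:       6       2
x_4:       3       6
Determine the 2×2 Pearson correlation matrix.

Step 1 — column means:
  mean(X_1) = (7 + 7 + 6 + 3) / 4 = 23/4 = 5.75
  mean(X_2) = (8 + 7 + 2 + 6) / 4 = 23/4 = 5.75

Step 2 — sample variances and covariances s[i,j] = (1/(n-1)) · Σ_k (x_{k,i} - mean_i) · (x_{k,j} - mean_j), with n-1 = 3:
  s[X_1,X_1] = ((1.25)·(1.25) + (1.25)·(1.25) + (0.25)·(0.25) + (-2.75)·(-2.75)) / 3 = 10.75/3 = 3.5833
  s[X_1,X_2] = ((1.25)·(2.25) + (1.25)·(1.25) + (0.25)·(-3.75) + (-2.75)·(0.25)) / 3 = 2.75/3 = 0.9167
  s[X_2,X_2] = ((2.25)·(2.25) + (1.25)·(1.25) + (-3.75)·(-3.75) + (0.25)·(0.25)) / 3 = 20.75/3 = 6.9167
  Sample standard deviations s_i = √(s[i,i]):
  s(X_1) = √(3.5833) = 1.893
  s(X_2) = √(6.9167) = 2.63

Step 3 — r_{ij} = s_{ij} / (s_i · s_j):
  r[X_1,X_1] = 1 (diagonal).
  r[X_1,X_2] = 0.9167 / (1.893 · 2.63) = 0.9167 / 4.9784 = 0.1841
  r[X_2,X_2] = 1 (diagonal).

R is symmetric with unit diagonal. Assembling:

R = [[1, 0.1841],
 [0.1841, 1]]


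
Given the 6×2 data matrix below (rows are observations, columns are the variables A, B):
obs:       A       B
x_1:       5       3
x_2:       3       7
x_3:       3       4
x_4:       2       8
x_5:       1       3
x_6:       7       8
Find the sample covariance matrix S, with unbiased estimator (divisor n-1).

Step 1 — column means:
  mean(A) = (5 + 3 + 3 + 2 + 1 + 7) / 6 = 21/6 = 3.5
  mean(B) = (3 + 7 + 4 + 8 + 3 + 8) / 6 = 33/6 = 5.5

Step 2 — sample covariance S[i,j] = (1/(n-1)) · Σ_k (x_{k,i} - mean_i) · (x_{k,j} - mean_j), with n-1 = 5.
  S[A,A] = ((1.5)·(1.5) + (-0.5)·(-0.5) + (-0.5)·(-0.5) + (-1.5)·(-1.5) + (-2.5)·(-2.5) + (3.5)·(3.5)) / 5 = 23.5/5 = 4.7
  S[A,B] = ((1.5)·(-2.5) + (-0.5)·(1.5) + (-0.5)·(-1.5) + (-1.5)·(2.5) + (-2.5)·(-2.5) + (3.5)·(2.5)) / 5 = 7.5/5 = 1.5
  S[B,B] = ((-2.5)·(-2.5) + (1.5)·(1.5) + (-1.5)·(-1.5) + (2.5)·(2.5) + (-2.5)·(-2.5) + (2.5)·(2.5)) / 5 = 29.5/5 = 5.9

S is symmetric (S[j,i] = S[i,j]). Assembling:

S = [[4.7, 1.5],
 [1.5, 5.9]]


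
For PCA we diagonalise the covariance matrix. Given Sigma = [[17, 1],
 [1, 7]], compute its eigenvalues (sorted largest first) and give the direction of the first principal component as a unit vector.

Step 1 — characteristic polynomial of 2×2 Sigma:
  det(Sigma - λI) = λ² - trace · λ + det = 0.
  trace = 17 + 7 = 24, det = 17·7 - (1)² = 118.
Step 2 — discriminant:
  Δ = trace² - 4·det = 576 - 472 = 104.
Step 3 — eigenvalues:
  λ = (trace ± √Δ)/2 = (24 ± 10.198)/2,
  λ_1 = 17.099,  λ_2 = 6.901.

Step 4 — unit eigenvector for λ_1: solve (Sigma - λ_1 I)v = 0. First row:
  (17 - 17.099)·v_x + (1)·v_y = 0, i.e. (-0.099)·v_x + (1)·v_y = 0,
  so v ∝ (b, λ_1 - a) = (1, 0.099) = u.
  ||u|| = √((1)² + (0.099)²) = √(1.0098) ≈ 1.0049,
  v_1 = u/||u|| ≈ (0.9951, 0.0985) (||v_1|| = 1).

λ_1 = 17.099,  λ_2 = 6.901;  v_1 ≈ (0.9951, 0.0985)


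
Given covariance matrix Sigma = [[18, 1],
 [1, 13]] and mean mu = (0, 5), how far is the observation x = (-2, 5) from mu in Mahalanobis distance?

Step 1 — centre the observation: (x - mu) = (-2, 0).

Step 2 — invert Sigma. det(Sigma) = 18·13 - (1)² = 233.
  Sigma^{-1} = (1/det) · [[d, -b], [-b, a]] = [[0.0558, -0.0043],
 [-0.0043, 0.0773]].

Step 3 — form the quadratic (x - mu)^T · Sigma^{-1} · (x - mu):
  Sigma^{-1} · (x - mu) = (-0.1116, 0.0086).
  (x - mu)^T · [Sigma^{-1} · (x - mu)] = (-2)·(-0.1116) + (0)·(0.0086) = 0.2232.

Step 4 — take square root: d = √(0.2232) ≈ 0.4724.

d(x, mu) = √(0.2232) ≈ 0.4724


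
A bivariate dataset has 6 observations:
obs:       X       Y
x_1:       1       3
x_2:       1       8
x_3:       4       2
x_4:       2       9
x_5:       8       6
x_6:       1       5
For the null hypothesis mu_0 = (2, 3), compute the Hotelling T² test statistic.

Step 1 — sample mean vector:
  mean(X) = (1 + 1 + 4 + 2 + 8 + 1) / 6 = 17/6 = 2.8333
  mean(Y) = (3 + 8 + 2 + 9 + 6 + 5) / 6 = 33/6 = 5.5
  x̄ = (2.8333, 5.5),  deviation x̄ - mu_0 = (2.8333, 5.5) - (2, 3) = (0.8333, 2.5).

Step 2 — sample covariance matrix, S[i,j] = (1/(n-1)) · Σ_k (x_{k,i} - mean_i) · (x_{k,j} - mean_j), divisor n-1 = 5:
  S[X,X] = ((-1.8333)·(-1.8333) + (-1.8333)·(-1.8333) + (1.1667)·(1.1667) + (-0.8333)·(-0.8333) + (5.1667)·(5.1667) + (-1.8333)·(-1.8333)) / 5 = 38.8333/5 = 7.7667
  S[X,Y] = ((-1.8333)·(-2.5) + (-1.8333)·(2.5) + (1.1667)·(-3.5) + (-0.8333)·(3.5) + (5.1667)·(0.5) + (-1.8333)·(-0.5)) / 5 = -3.5/5 = -0.7
  S[Y,Y] = ((-2.5)·(-2.5) + (2.5)·(2.5) + (-3.5)·(-3.5) + (3.5)·(3.5) + (0.5)·(0.5) + (-0.5)·(-0.5)) / 5 = 37.5/5 = 7.5
  S = [[7.7667, -0.7],
 [-0.7, 7.5]].

Step 3 — invert S. det(S) = 7.7667·7.5 - (-0.7)² = 57.76.
  S^{-1} = (1/det) · [[d, -b], [-b, a]] = [[0.1298, 0.0121],
 [0.0121, 0.1345]].

Step 4 — quadratic form (x̄ - mu_0)^T · S^{-1} · (x̄ - mu_0):
  S^{-1} · (x̄ - mu_0) = (0.1385, 0.3463),
  (x̄ - mu_0)^T · [...] = (0.8333)·(0.1385) + (2.5)·(0.3463) = 0.9811.

Step 5 — scale by n: T² = 6 · 0.9811 = 5.8864.

T² ≈ 5.8864


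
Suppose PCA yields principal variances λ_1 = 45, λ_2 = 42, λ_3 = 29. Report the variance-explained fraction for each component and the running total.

Step 1 — total variance = trace(Sigma) = Σ λ_i = 45 + 42 + 29 = 116.

Step 2 — fraction explained by component i = λ_i / Σ λ:
  PC1: 45/116 = 0.3879
  PC2: 42/116 = 0.3621
  PC3: 29/116 = 0.25

Step 3 — cumulative fraction after k components = (λ_1 + ... + λ_k) / Σ λ:
  k = 1: 45/116 = 0.3879
  k = 2: (45 + 42)/116 = 87/116 = 0.75
  k = 3: (45 + 42 + 29)/116 = 116/116 = 1

Summary (fraction, with percent):

explained: PC1 0.3879 (38.79%), PC2 0.3621 (36.21%), PC3 0.25 (25%);  cumulative: 0.3879, 0.75, 1
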